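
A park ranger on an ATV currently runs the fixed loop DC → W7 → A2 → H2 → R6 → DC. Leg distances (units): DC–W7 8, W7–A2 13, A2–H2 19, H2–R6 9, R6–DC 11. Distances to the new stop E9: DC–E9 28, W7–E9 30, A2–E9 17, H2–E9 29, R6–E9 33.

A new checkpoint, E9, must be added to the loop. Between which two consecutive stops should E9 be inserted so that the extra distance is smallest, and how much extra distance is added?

Minimum extra distance: 27, inserting E9 between A2 and H2.

Insertion cost between consecutive stops i–j is d(i,E9) + d(E9,j) − d(i,j):
  between DC and W7: 28 + 30 − 8 = 50
  between W7 and A2: 30 + 17 − 13 = 34
  between A2 and H2: 17 + 29 − 19 = 27
  between H2 and R6: 29 + 33 − 9 = 53
  between R6 and DC: 33 + 28 − 11 = 50
Cheapest insertion is between A2 and H2, adding 27.
New total = 60 + 27 = 87.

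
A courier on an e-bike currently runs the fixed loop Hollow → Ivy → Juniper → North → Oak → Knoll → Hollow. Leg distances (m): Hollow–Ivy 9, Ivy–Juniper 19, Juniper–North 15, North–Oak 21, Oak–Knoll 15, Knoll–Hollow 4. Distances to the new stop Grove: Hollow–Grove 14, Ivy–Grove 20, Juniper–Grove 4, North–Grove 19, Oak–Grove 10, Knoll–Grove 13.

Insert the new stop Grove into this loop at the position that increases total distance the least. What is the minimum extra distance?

Insertion cost between consecutive stops i–j is d(i,Grove) + d(Grove,j) − d(i,j):
  between Hollow and Ivy: 14 + 20 − 9 = 25
  between Ivy and Juniper: 20 + 4 − 19 = 5
  between Juniper and North: 4 + 19 − 15 = 8
  between North and Oak: 19 + 10 − 21 = 8
  between Oak and Knoll: 10 + 13 − 15 = 8
  between Knoll and Hollow: 13 + 14 − 4 = 23
Cheapest insertion is between Ivy and Juniper, adding 5.
New total = 83 + 5 = 88.

Minimum extra distance: 5 m, inserting Grove between Ivy and Juniper.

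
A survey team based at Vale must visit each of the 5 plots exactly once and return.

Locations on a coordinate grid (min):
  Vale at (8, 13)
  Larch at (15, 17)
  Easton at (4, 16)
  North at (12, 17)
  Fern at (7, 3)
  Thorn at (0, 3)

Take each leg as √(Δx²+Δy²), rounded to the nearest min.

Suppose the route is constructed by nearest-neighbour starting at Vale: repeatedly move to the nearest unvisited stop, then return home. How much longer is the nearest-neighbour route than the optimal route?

Vale: Easton=5, North=6, Larch=8, Fern=10, Thorn=13 ⇒ Easton
Easton: North=8, Larch=11, Fern=13, Thorn=14 ⇒ North
North: Larch=3, Fern=15, Thorn=18 ⇒ Larch
Larch: Fern=16, Thorn=21 ⇒ Fern
Fern: Thorn=7 ⇒ Thorn
NN route Vale → Easton → North → Larch → Fern → Thorn → Vale costs 52.
Optimal: Vale → Larch → North → Easton → Thorn → Fern → Vale costs 50 (by enumerating all 60 distinct tours).
Excess = 52 − 50 = 2.

Excess over optimum: 2 min.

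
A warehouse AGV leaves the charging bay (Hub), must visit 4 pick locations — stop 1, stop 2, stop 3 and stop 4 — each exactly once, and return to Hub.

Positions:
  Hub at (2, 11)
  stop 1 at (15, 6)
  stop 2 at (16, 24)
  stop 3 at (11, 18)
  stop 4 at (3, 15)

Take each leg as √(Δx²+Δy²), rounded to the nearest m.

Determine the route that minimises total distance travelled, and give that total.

There are 12 distinct closed tours to check (reversals are equivalent).
Hub-stop 1-stop 2-stop 3-stop 4-Hub: 14+18+8+9+4 = 53
Hub-stop 1-stop 2-stop 4-stop 3-Hub: 14+18+16+9+11 = 68
Hub-stop 1-stop 3-stop 2-stop 4-Hub: 14+13+8+16+4 = 55
Hub-stop 1-stop 3-stop 4-stop 2-Hub: 14+13+9+16+19 = 71
Hub-stop 1-stop 4-stop 2-stop 3-Hub: 14+15+16+8+11 = 64
Hub-stop 1-stop 4-stop 3-stop 2-Hub: 14+15+9+8+19 = 65
Hub-stop 2-stop 1-stop 3-stop 4-Hub: 19+18+13+9+4 = 63
Hub-stop 2-stop 1-stop 4-stop 3-Hub: 19+18+15+9+11 = 72
Hub-stop 2-stop 3-stop 1-stop 4-Hub: 19+8+13+15+4 = 59
Hub-stop 2-stop 4-stop 1-stop 3-Hub: 19+16+15+13+11 = 74
Hub-stop 3-stop 1-stop 2-stop 4-Hub: 11+13+18+16+4 = 62
Hub-stop 3-stop 2-stop 1-stop 4-Hub: 11+8+18+15+4 = 56
The minimum is 53.
One optimal route: Hub → stop 1 → stop 2 → stop 3 → stop 4 → Hub (or its reverse).

Shortest round trip = 53 m.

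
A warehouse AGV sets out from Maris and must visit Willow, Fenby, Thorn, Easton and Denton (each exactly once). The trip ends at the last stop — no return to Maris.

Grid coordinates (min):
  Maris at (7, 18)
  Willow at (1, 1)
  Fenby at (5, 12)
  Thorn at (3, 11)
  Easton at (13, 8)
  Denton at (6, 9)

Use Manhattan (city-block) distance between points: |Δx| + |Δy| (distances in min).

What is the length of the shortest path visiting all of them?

There are 5! = 120 possible orderings.
Maris→Willow→Fenby→Thorn→Easton→Denton: 23+15+3+13+8 = 62
Maris→Willow→Fenby→Thorn→Denton→Easton: 23+15+3+5+8 = 54
Maris→Willow→Fenby→Easton→Thorn→Denton: 23+15+12+13+5 = 68
Maris→Willow→Fenby→Easton→Denton→Thorn: 23+15+12+8+5 = 63
Maris→Willow→Fenby→Denton→Thorn→Easton: 23+15+4+5+13 = 60
Maris→Willow→Fenby→Denton→Easton→Thorn: 23+15+4+8+13 = 63
Maris→Willow→Thorn→Fenby→Easton→Denton: 23+12+3+12+8 = 58
Maris→Willow→Thorn→Fenby→Denton→Easton: 23+12+3+4+8 = 50
Maris→Willow→Thorn→Easton→Fenby→Denton: 23+12+13+12+4 = 64
Maris→Willow→Thorn→Easton→Denton→Fenby: 23+12+13+8+4 = 60
Maris→Willow→Thorn→Denton→Fenby→Easton: 23+12+5+4+12 = 56
Maris→Willow→Thorn→Denton→Easton→Fenby: 23+12+5+8+12 = 60
Maris→Willow→Easton→Fenby→Thorn→Denton: 23+19+12+3+5 = 62
Maris→Willow→Easton→Fenby→Denton→Thorn: 23+19+12+4+5 = 63
… (106 more)
Maris→Fenby→Thorn→Denton→Easton→Willow: 8+3+5+8+19 = 43  ← best
The minimum is 43.
One shortest path: Maris → Fenby → Thorn → Denton → Easton → Willow.

43 min — the minimum one-way total.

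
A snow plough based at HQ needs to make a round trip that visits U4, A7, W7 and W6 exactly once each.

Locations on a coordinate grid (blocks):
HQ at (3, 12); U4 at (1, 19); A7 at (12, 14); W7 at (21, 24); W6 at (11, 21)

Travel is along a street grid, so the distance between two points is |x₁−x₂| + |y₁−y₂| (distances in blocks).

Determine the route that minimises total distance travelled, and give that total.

Minimum total distance: 64 blocks.

There are 12 distinct closed tours to check (reversals are equivalent).
HQ → U4 → A7 → W7 → W6 → HQ: 9+16+19+13+17 = 74
HQ → U4 → A7 → W6 → W7 → HQ: 9+16+8+13+30 = 76
HQ → U4 → W7 → A7 → W6 → HQ: 9+25+19+8+17 = 78
HQ → U4 → W7 → W6 → A7 → HQ: 9+25+13+8+11 = 66
HQ → U4 → W6 → A7 → W7 → HQ: 9+12+8+19+30 = 78
HQ → U4 → W6 → W7 → A7 → HQ: 9+12+13+19+11 = 64
HQ → A7 → U4 → W7 → W6 → HQ: 11+16+25+13+17 = 82
HQ → A7 → U4 → W6 → W7 → HQ: 11+16+12+13+30 = 82
HQ → A7 → W7 → U4 → W6 → HQ: 11+19+25+12+17 = 84
HQ → A7 → W6 → U4 → W7 → HQ: 11+8+12+25+30 = 86
HQ → W7 → U4 → A7 → W6 → HQ: 30+25+16+8+17 = 96
HQ → W7 → A7 → U4 → W6 → HQ: 30+19+16+12+17 = 94
The minimum is 64.
One optimal route: HQ → U4 → W6 → W7 → A7 → HQ (or its reverse).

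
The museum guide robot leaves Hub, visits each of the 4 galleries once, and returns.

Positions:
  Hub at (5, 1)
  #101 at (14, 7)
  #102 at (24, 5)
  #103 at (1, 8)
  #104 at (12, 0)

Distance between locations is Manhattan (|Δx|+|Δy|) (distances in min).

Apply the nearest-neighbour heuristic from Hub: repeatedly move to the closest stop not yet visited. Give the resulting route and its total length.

66 min along Hub → #104 → #101 → #102 → #103 → Hub.

Hub → [#104:8 / #103:11 / #101:15 / #102:23] → #104 (8)
#104 → [#101:9 / #102:17 / #103:19] → #101 (9)
#101 → [#102:12 / #103:14] → #102 (12)
#102 → [#103:26] → #103 (26)
Return #103→Hub: 11.
Total = 8 + 9 + 12 + 26 + 11 = 66.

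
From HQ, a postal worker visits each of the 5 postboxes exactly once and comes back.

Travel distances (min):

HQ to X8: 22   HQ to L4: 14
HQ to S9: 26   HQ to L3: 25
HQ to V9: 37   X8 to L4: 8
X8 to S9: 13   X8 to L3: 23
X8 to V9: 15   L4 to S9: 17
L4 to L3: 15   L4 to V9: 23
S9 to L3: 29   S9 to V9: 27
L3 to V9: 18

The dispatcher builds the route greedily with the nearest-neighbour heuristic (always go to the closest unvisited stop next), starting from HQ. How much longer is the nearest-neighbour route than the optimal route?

4 min longer than the optimal tour.

From HQ: L4=14, X8=22, L3=25, S9=26, V9=37 → choose L4 (14).
From L4: X8=8, L3=15, S9=17, V9=23 → choose X8 (8).
From X8: S9=13, V9=15, L3=23 → choose S9 (13).
From S9: V9=27, L3=29 → choose V9 (27).
From V9: L3=18 → choose L3 (18).
NN route HQ → L4 → X8 → S9 → V9 → L3 → HQ costs 105.
Optimal: HQ → L4 → L3 → V9 → X8 → S9 → HQ costs 101 (by enumerating all 60 distinct tours).
Excess = 105 − 101 = 4.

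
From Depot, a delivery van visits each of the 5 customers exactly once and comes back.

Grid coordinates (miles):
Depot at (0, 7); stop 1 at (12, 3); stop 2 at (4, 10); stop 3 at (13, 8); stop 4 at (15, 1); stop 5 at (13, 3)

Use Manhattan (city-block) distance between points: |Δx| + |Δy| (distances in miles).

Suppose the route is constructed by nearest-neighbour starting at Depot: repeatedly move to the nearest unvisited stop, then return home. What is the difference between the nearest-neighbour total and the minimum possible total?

Excess over optimum: 2 miles.

From Depot: stop 2=7, stop 3=14, stop 1=16, stop 5=17, stop 4=21 → choose stop 2 (7).
From stop 2: stop 3=11, stop 1=15, stop 5=16, stop 4=20 → choose stop 3 (11).
From stop 3: stop 5=5, stop 1=6, stop 4=9 → choose stop 5 (5).
From stop 5: stop 1=1, stop 4=4 → choose stop 1 (1).
From stop 1: stop 4=5 → choose stop 4 (5).
NN route Depot → stop 2 → stop 3 → stop 5 → stop 1 → stop 4 → Depot costs 50.
Optimal: Depot → stop 1 → stop 4 → stop 5 → stop 3 → stop 2 → Depot costs 48 (by enumerating all 60 distinct tours).
Excess = 50 − 48 = 2.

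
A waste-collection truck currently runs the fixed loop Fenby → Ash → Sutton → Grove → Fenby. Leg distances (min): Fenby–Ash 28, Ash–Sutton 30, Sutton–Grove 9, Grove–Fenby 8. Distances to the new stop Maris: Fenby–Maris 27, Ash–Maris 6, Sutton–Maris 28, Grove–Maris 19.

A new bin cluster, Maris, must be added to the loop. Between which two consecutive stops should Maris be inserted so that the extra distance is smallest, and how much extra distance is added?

Minimum extra distance: 4 min, inserting Maris between Ash and Sutton.

Insertion cost between consecutive stops i–j is d(i,Maris) + d(Maris,j) − d(i,j):
  between Fenby and Ash: 27 + 6 − 28 = 5
  between Ash and Sutton: 6 + 28 − 30 = 4
  between Sutton and Grove: 28 + 19 − 9 = 38
  between Grove and Fenby: 19 + 27 − 8 = 38
Cheapest insertion is between Ash and Sutton, adding 4.
New total = 75 + 4 = 79.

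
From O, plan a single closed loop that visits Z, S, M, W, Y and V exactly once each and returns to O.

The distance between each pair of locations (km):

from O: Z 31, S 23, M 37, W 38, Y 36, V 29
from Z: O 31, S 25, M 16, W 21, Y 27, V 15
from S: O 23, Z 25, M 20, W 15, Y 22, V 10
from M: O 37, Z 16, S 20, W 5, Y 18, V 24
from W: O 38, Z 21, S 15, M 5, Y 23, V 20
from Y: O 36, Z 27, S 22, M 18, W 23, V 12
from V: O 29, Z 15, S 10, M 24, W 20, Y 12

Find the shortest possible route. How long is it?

With 6 stops there are 6!/2 = 360 distinct round trips (a route and its reverse cost the same).
O→Z→S→M→W→Y→V→O: 31+25+20+5+23+12+29 = 145
O→Z→S→M→W→V→Y→O: 31+25+20+5+20+12+36 = 149
O→Z→S→M→Y→W→V→O: 31+25+20+18+23+20+29 = 166
O→Z→S→M→Y→V→W→O: 31+25+20+18+12+20+38 = 164
O→Z→S→M→V→W→Y→O: 31+25+20+24+20+23+36 = 179
O→Z→S→M→V→Y→W→O: 31+25+20+24+12+23+38 = 173
O→Z→S→W→M→Y→V→O: 31+25+15+5+18+12+29 = 135
O→Z→S→W→M→V→Y→O: 31+25+15+5+24+12+36 = 148
… (352 more)
O→Z→V→Y→M→W→S→O: 31+15+12+18+5+15+23 = 119  ← best
The minimum is 119.
One optimal route: O → Z → V → Y → M → W → S → O (or its reverse).

Shortest round trip = 119 km.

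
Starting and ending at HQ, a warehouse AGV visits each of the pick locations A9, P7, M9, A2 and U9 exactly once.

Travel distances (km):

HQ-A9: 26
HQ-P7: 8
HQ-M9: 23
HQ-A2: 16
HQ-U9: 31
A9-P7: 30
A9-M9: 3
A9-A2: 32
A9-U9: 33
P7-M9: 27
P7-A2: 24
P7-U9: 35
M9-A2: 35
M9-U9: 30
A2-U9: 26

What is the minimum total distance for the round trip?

Shortest round trip = 113 km.

There are 60 distinct closed tours to check (reversals are equivalent).
HQ - A9 - P7 - M9 - A2 - U9 - HQ: 26+30+27+35+26+31 = 175
HQ - A9 - P7 - M9 - U9 - A2 - HQ: 26+30+27+30+26+16 = 155
HQ - A9 - P7 - A2 - M9 - U9 - HQ: 26+30+24+35+30+31 = 176
HQ - A9 - P7 - A2 - U9 - M9 - HQ: 26+30+24+26+30+23 = 159
HQ - A9 - P7 - U9 - M9 - A2 - HQ: 26+30+35+30+35+16 = 172
HQ - A9 - P7 - U9 - A2 - M9 - HQ: 26+30+35+26+35+23 = 175
HQ - A9 - M9 - P7 - A2 - U9 - HQ: 26+3+27+24+26+31 = 137
HQ - A9 - M9 - P7 - U9 - A2 - HQ: 26+3+27+35+26+16 = 133
HQ - A9 - M9 - A2 - P7 - U9 - HQ: 26+3+35+24+35+31 = 154
HQ - A9 - M9 - A2 - U9 - P7 - HQ: 26+3+35+26+35+8 = 133
HQ - A9 - M9 - U9 - P7 - A2 - HQ: 26+3+30+35+24+16 = 134
HQ - A9 - M9 - U9 - A2 - P7 - HQ: 26+3+30+26+24+8 = 117
HQ - A9 - A2 - P7 - M9 - U9 - HQ: 26+32+24+27+30+31 = 170
HQ - A9 - A2 - P7 - U9 - M9 - HQ: 26+32+24+35+30+23 = 170
… (46 more)
HQ - P7 - A9 - M9 - U9 - A2 - HQ: 8+30+3+30+26+16 = 113  ← best
The minimum is 113.
One optimal route: HQ → P7 → A9 → M9 → U9 → A2 → HQ (or its reverse).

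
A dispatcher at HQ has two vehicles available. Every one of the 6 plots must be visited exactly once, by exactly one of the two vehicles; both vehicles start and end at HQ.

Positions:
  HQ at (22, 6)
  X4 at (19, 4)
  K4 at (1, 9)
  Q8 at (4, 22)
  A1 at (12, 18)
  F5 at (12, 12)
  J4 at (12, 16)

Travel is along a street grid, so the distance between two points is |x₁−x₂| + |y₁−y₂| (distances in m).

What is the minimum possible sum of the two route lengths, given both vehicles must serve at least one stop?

Minimum combined distance: 84 m.

Check every non-empty split of the stops between the two vehicles; for each half take its own optimal tour:
  {X4} + {K4, Q8, A1, F5, J4}: 10 + 74 = 84
  {K4} + {X4, Q8, A1, F5, J4}: 48 + 72 = 120
  {X4, K4} + {Q8, A1, F5, J4}: 52 + 68 = 120
  {Q8} + {X4, K4, A1, F5, J4}: 68 + 70 = 138
  {X4, Q8} + {K4, A1, F5, J4}: 72 + 66 = 138
  {K4, Q8} + {X4, A1, F5, J4}: 74 + 48 = 122
  … (31 splits in total)
Best: vehicle 1 HQ → X4 → HQ = 10; vehicle 2 HQ → K4 → Q8 → A1 → J4 → F5 → HQ = 74; combined 84.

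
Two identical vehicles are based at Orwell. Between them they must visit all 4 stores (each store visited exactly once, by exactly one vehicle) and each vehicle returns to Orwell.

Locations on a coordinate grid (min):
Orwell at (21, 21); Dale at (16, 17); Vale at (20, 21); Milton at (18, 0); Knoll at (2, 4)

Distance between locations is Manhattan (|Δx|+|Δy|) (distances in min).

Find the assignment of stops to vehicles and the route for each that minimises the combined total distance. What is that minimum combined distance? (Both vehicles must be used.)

There are 2^3 − 1 = 7 ways to divide the 4 stops into two non-empty groups. For each, the best each vehicle can do is its own shortest tour through its group:
  {Dale} + {Vale, Milton, Knoll}: 18 + 80 = 98
  {Vale} + {Dale, Milton, Knoll}: 2 + 80 = 82
  {Dale, Vale} + {Milton, Knoll}: 18 + 80 = 98
  {Milton} + {Dale, Vale, Knoll}: 48 + 72 = 120
  {Dale, Milton} + {Vale, Knoll}: 52 + 72 = 124
  {Vale, Milton} + {Dale, Knoll}: 48 + 72 = 120
  … (7 splits in total)
Best: vehicle 1 Orwell → Vale → Orwell = 2; vehicle 2 Orwell → Dale → Knoll → Milton → Orwell = 80; combined 82.

82 min — the smallest possible combined total.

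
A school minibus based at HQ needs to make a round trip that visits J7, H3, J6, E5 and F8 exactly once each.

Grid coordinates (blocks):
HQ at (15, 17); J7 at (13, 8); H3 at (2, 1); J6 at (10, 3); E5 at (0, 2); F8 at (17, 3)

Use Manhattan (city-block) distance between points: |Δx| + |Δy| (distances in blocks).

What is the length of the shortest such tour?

There are 60 distinct closed tours to check (reversals are equivalent).
HQ → J7 → H3 → J6 → E5 → F8 → HQ: 11+18+10+11+18+16 = 84
HQ → J7 → H3 → J6 → F8 → E5 → HQ: 11+18+10+7+18+30 = 94
HQ → J7 → H3 → E5 → J6 → F8 → HQ: 11+18+3+11+7+16 = 66
HQ → J7 → H3 → E5 → F8 → J6 → HQ: 11+18+3+18+7+19 = 76
HQ → J7 → H3 → F8 → J6 → E5 → HQ: 11+18+17+7+11+30 = 94
HQ → J7 → H3 → F8 → E5 → J6 → HQ: 11+18+17+18+11+19 = 94
HQ → J7 → J6 → H3 → E5 → F8 → HQ: 11+8+10+3+18+16 = 66
HQ → J7 → J6 → H3 → F8 → E5 → HQ: 11+8+10+17+18+30 = 94
HQ → J7 → J6 → E5 → H3 → F8 → HQ: 11+8+11+3+17+16 = 66
HQ → J7 → J6 → E5 → F8 → H3 → HQ: 11+8+11+18+17+29 = 94
HQ → J7 → J6 → F8 → H3 → E5 → HQ: 11+8+7+17+3+30 = 76
HQ → J7 → J6 → F8 → E5 → H3 → HQ: 11+8+7+18+3+29 = 76
HQ → J7 → E5 → H3 → J6 → F8 → HQ: 11+19+3+10+7+16 = 66
HQ → J7 → E5 → H3 → F8 → J6 → HQ: 11+19+3+17+7+19 = 76
… (46 more)
The minimum is 66.
One optimal route: HQ → J7 → H3 → E5 → J6 → F8 → HQ (or its reverse).

66 blocks — the shortest possible round trip.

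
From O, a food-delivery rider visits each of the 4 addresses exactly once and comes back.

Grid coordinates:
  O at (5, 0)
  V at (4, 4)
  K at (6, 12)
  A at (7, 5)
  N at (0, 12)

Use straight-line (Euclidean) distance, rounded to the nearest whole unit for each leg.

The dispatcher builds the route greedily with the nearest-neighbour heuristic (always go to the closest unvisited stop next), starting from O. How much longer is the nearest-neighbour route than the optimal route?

The nearest-neighbour route is 2 longer than optimal.

O: V=4, A=5, K=12, N=13 ⇒ V
V: A=3, K=8, N=9 ⇒ A
A: K=7, N=10 ⇒ K
K: N=6 ⇒ N
NN route O → V → A → K → N → O costs 33.
Optimal: O → V → N → K → A → O costs 31 (by enumerating all 12 distinct tours).
Excess = 33 − 31 = 2.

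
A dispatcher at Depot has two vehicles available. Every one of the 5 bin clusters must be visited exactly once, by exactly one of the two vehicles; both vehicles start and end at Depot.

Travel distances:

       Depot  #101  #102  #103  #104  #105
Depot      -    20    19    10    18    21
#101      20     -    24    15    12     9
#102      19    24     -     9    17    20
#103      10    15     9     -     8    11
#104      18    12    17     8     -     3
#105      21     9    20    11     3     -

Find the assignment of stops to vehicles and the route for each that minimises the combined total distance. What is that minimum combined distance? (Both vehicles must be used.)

Check every non-empty split of the stops between the two vehicles; for each half take its own optimal tour:
  {#101} + {#102, #103, #104, #105}: 40 + 60 = 100
  {#102} + {#101, #103, #104, #105}: 38 + 50 = 88
  {#101, #102} + {#103, #104, #105}: 63 + 42 = 105
  {#103} + {#101, #102, #104, #105}: 20 + 68 = 88
  {#101, #103} + {#102, #104, #105}: 45 + 60 = 105
  {#102, #103} + {#101, #104, #105}: 38 + 50 = 88
  … (15 splits in total)
Best: vehicle 1 Depot → #102 → Depot = 38; vehicle 2 Depot → #101 → #105 → #104 → #103 → Depot = 50; combined 88.

88 — the smallest possible combined total.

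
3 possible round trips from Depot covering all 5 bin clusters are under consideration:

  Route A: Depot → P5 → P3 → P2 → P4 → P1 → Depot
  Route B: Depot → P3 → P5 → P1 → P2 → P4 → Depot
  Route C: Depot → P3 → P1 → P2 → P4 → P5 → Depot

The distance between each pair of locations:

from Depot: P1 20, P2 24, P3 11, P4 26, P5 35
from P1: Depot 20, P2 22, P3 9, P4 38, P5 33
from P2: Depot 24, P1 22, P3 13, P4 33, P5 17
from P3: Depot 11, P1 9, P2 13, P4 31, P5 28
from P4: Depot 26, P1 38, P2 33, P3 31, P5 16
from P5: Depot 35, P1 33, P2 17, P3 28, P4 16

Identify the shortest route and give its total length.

126 — Route C is the shortest.

Route A: 35 + 28 + 13 + 33 + 38 + 20 = 167
Route B: 11 + 28 + 33 + 22 + 33 + 26 = 153
Route C: 11 + 9 + 22 + 33 + 16 + 35 = 126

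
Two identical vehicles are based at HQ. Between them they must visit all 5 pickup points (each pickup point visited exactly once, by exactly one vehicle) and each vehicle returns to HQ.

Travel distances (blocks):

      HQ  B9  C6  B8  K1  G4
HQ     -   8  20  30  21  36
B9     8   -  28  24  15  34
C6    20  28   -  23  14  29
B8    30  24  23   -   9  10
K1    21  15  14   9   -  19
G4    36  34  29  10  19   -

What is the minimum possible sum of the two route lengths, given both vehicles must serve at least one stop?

There are 2^4 − 1 = 15 ways to divide the 5 stops into two non-empty groups. For each, the best each vehicle can do is its own shortest tour through its group:
  {B9} + {C6, B8, K1, G4}: 16 + 89 = 105
  {C6} + {B9, B8, K1, G4}: 40 + 78 = 118
  {B9, C6} + {B8, K1, G4}: 56 + 76 = 132
  {B8} + {B9, C6, K1, G4}: 60 + 91 = 151
  {B9, B8} + {C6, K1, G4}: 62 + 89 = 151
  {C6, B8} + {B9, K1, G4}: 73 + 78 = 151
  … (15 splits in total)
Best: vehicle 1 HQ → B9 → HQ = 16; vehicle 2 HQ → C6 → K1 → B8 → G4 → HQ = 89; combined 105.

Minimum combined distance: 105 blocks.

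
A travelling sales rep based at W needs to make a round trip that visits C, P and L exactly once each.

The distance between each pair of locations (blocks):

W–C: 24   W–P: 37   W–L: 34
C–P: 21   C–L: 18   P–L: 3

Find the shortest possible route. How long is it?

There are 3 distinct closed tours to check (reversals are equivalent).
W→C→P→L→W: 24+21+3+34 = 82
W→C→L→P→W: 24+18+3+37 = 82
W→P→C→L→W: 37+21+18+34 = 110
The minimum is 82.
One optimal route: W → C → P → L → W (or its reverse).

82 blocks — the shortest possible round trip.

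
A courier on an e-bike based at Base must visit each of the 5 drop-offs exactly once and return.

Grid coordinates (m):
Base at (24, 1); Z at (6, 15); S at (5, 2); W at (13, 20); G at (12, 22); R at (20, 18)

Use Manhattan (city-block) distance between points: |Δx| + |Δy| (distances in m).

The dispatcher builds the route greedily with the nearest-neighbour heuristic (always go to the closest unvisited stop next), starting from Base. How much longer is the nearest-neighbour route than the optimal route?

The nearest-neighbour route is 2 m longer than optimal.

From Base: S=20, R=21, W=30, Z=32, G=33 → choose S (20).
From S: Z=14, W=26, G=27, R=31 → choose Z (14).
From Z: W=12, G=13, R=17 → choose W (12).
From W: G=3, R=9 → choose G (3).
From G: R=12 → choose R (12).
NN route Base → S → Z → W → G → R → Base costs 82.
Optimal: Base → S → Z → G → W → R → Base costs 80 (by enumerating all 60 distinct tours).
Excess = 82 − 80 = 2.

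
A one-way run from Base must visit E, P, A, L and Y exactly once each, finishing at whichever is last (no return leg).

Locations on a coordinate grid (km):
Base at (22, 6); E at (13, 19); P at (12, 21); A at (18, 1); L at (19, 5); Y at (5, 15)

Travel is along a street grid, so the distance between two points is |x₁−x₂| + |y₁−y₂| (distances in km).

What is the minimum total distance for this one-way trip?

There are 5! = 120 possible orderings.
Base - E - P - A - L - Y: 22+3+26+5+24 = 80
Base - E - P - A - Y - L: 22+3+26+27+24 = 102
Base - E - P - L - A - Y: 22+3+23+5+27 = 80
Base - E - P - L - Y - A: 22+3+23+24+27 = 99
Base - E - P - Y - A - L: 22+3+13+27+5 = 70
Base - E - P - Y - L - A: 22+3+13+24+5 = 67
Base - E - A - P - L - Y: 22+23+26+23+24 = 118
Base - E - A - P - Y - L: 22+23+26+13+24 = 108
Base - E - A - L - P - Y: 22+23+5+23+13 = 86
Base - E - A - L - Y - P: 22+23+5+24+13 = 87
Base - E - A - Y - P - L: 22+23+27+13+23 = 108
Base - E - A - Y - L - P: 22+23+27+24+23 = 119
Base - E - L - P - A - Y: 22+20+23+26+27 = 118
Base - E - L - P - Y - A: 22+20+23+13+27 = 105
… (106 more)
Base - L - A - E - P - Y: 4+5+23+3+13 = 48  ← best
The minimum is 48.
One shortest path: Base → L → A → E → P → Y.

48 km — the minimum one-way total.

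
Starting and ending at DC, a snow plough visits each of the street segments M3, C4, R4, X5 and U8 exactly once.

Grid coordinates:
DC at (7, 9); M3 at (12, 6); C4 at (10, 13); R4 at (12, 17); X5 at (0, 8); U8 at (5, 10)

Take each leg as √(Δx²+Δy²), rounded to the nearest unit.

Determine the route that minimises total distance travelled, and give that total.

Shortest round trip = 39.

There are 60 distinct closed tours to check (reversals are equivalent).
DC → M3 → C4 → R4 → X5 → U8 → DC: 6+7+4+15+5+2 = 39
DC → M3 → C4 → R4 → U8 → X5 → DC: 6+7+4+10+5+7 = 39
DC → M3 → C4 → X5 → R4 → U8 → DC: 6+7+11+15+10+2 = 51
DC → M3 → C4 → X5 → U8 → R4 → DC: 6+7+11+5+10+9 = 48
DC → M3 → C4 → U8 → R4 → X5 → DC: 6+7+6+10+15+7 = 51
DC → M3 → C4 → U8 → X5 → R4 → DC: 6+7+6+5+15+9 = 48
DC → M3 → R4 → C4 → X5 → U8 → DC: 6+11+4+11+5+2 = 39
DC → M3 → R4 → C4 → U8 → X5 → DC: 6+11+4+6+5+7 = 39
DC → M3 → R4 → X5 → C4 → U8 → DC: 6+11+15+11+6+2 = 51
DC → M3 → R4 → X5 → U8 → C4 → DC: 6+11+15+5+6+5 = 48
DC → M3 → R4 → U8 → C4 → X5 → DC: 6+11+10+6+11+7 = 51
DC → M3 → R4 → U8 → X5 → C4 → DC: 6+11+10+5+11+5 = 48
DC → M3 → X5 → C4 → R4 → U8 → DC: 6+12+11+4+10+2 = 45
DC → M3 → X5 → C4 → U8 → R4 → DC: 6+12+11+6+10+9 = 54
… (46 more)
The minimum is 39.
One optimal route: DC → M3 → C4 → R4 → X5 → U8 → DC (or its reverse).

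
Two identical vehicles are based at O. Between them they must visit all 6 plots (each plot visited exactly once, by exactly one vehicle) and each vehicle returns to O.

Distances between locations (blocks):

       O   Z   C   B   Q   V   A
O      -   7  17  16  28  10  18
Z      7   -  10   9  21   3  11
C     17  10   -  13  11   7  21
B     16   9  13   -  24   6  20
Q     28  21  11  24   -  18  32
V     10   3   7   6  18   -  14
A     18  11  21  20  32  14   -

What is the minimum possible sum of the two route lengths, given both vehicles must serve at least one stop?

Minimum combined distance: 104 blocks.

Try each way of splitting the stops between the two vehicles (each non-empty) and, for each split, find the best tour for each vehicle:
  {Z} + {C, B, Q, V, A}: 14 + 90 = 104
  {C} + {Z, B, Q, V, A}: 34 + 90 = 124
  {Z, C} + {B, Q, V, A}: 34 + 90 = 124
  {B} + {Z, C, Q, V, A}: 32 + 78 = 110
  {Z, B} + {C, Q, V, A}: 32 + 78 = 110
  {C, B} + {Z, Q, V, A}: 46 + 78 = 124
  … (31 splits in total)
Best: vehicle 1 O → Z → O = 14; vehicle 2 O → C → Q → B → V → A → O = 90; combined 104.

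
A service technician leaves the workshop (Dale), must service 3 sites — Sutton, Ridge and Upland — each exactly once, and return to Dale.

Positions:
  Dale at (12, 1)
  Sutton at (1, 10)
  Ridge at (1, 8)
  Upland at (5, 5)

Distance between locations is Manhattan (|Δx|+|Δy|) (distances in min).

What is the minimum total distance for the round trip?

With 3 stops there are 3!/2 = 3 distinct round trips (a route and its reverse cost the same).
Dale - Sutton - Ridge - Upland - Dale: 20+2+7+11 = 40
Dale - Sutton - Upland - Ridge - Dale: 20+9+7+18 = 54
Dale - Ridge - Sutton - Upland - Dale: 18+2+9+11 = 40
The minimum is 40.
One optimal route: Dale → Sutton → Ridge → Upland → Dale (or its reverse).

Minimum total distance: 40 min.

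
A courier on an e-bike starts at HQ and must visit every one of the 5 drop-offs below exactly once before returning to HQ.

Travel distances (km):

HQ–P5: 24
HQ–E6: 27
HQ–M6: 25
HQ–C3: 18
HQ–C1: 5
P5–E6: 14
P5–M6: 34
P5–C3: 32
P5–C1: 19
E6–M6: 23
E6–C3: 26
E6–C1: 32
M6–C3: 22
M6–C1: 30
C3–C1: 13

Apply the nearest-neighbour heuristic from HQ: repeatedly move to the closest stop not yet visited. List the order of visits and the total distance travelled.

101 km along HQ → C1 → C3 → M6 → E6 → P5 → HQ.

From HQ: distances to unvisited — C1=5, C3=18, P5=24, M6=25, E6=27. Nearest is C1 (5).
From C1: distances to unvisited — C3=13, P5=19, M6=30, E6=32. Nearest is C3 (13).
From C3: distances to unvisited — M6=22, E6=26, P5=32. Nearest is M6 (22).
From M6: distances to unvisited — E6=23, P5=34. Nearest is E6 (23).
From E6: distances to unvisited — P5=14. Nearest is P5 (14).
Return P5→HQ: 24.
Total = 5 + 13 + 22 + 23 + 14 + 24 = 101.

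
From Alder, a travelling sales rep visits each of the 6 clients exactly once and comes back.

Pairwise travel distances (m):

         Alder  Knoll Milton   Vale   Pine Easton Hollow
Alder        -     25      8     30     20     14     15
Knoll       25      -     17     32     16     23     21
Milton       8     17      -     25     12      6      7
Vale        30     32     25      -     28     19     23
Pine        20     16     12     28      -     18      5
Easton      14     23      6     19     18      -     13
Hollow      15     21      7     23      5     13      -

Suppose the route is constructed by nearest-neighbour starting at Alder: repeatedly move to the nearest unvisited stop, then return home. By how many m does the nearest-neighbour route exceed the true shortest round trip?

The nearest-neighbour route is 9 m longer than optimal.

Alder: Milton=8, Easton=14, Hollow=15, Pine=20, Knoll=25, Vale=30 ⇒ Milton
Milton: Easton=6, Hollow=7, Pine=12, Knoll=17, Vale=25 ⇒ Easton
Easton: Hollow=13, Pine=18, Vale=19, Knoll=23 ⇒ Hollow
Hollow: Pine=5, Knoll=21, Vale=23 ⇒ Pine
Pine: Knoll=16, Vale=28 ⇒ Knoll
Knoll: Vale=32 ⇒ Vale
NN route Alder → Milton → Easton → Hollow → Pine → Knoll → Vale → Alder costs 110.
Optimal: Alder → Milton → Easton → Vale → Knoll → Pine → Hollow → Alder costs 101 (by enumerating all 360 distinct tours).
Excess = 110 − 101 = 9.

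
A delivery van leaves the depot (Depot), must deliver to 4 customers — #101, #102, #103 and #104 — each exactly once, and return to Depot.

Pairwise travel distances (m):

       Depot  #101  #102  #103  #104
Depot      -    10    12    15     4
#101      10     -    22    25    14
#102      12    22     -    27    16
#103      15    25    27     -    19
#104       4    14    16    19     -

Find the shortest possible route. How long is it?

Depot→#101→#102→#103→#104→Depot: 10+22+27+19+4 = 82
Depot→#101→#102→#104→#103→Depot: 10+22+16+19+15 = 82
Depot→#101→#103→#102→#104→Depot: 10+25+27+16+4 = 82
Depot→#101→#103→#104→#102→Depot: 10+25+19+16+12 = 82
Depot→#101→#104→#102→#103→Depot: 10+14+16+27+15 = 82
Depot→#101→#104→#103→#102→Depot: 10+14+19+27+12 = 82
Depot→#102→#101→#103→#104→Depot: 12+22+25+19+4 = 82
Depot→#102→#101→#104→#103→Depot: 12+22+14+19+15 = 82
Depot→#102→#103→#101→#104→Depot: 12+27+25+14+4 = 82
Depot→#102→#104→#101→#103→Depot: 12+16+14+25+15 = 82
Depot→#103→#101→#102→#104→Depot: 15+25+22+16+4 = 82
Depot→#103→#102→#101→#104→Depot: 15+27+22+14+4 = 82
The minimum is 82.
One optimal route: Depot → #101 → #102 → #103 → #104 → Depot (or its reverse).

82 m — the shortest possible round trip.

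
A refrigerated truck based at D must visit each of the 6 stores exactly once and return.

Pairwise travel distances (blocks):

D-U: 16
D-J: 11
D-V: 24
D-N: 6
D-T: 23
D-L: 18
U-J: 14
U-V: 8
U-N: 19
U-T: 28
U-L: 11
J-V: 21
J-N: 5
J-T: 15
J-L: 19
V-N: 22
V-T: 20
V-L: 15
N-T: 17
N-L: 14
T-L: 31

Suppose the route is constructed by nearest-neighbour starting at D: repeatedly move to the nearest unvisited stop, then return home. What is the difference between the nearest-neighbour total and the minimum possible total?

From D: N=6, J=11, U=16, L=18, T=23, V=24 → choose N (6).
From N: J=5, L=14, T=17, U=19, V=22 → choose J (5).
From J: U=14, T=15, L=19, V=21 → choose U (14).
From U: V=8, L=11, T=28 → choose V (8).
From V: L=15, T=20 → choose L (15).
From L: T=31 → choose T (31).
NN route D → N → J → U → V → L → T → D costs 102.
Optimal: D → N → J → T → V → U → L → D costs 83 (by enumerating all 360 distinct tours).
Excess = 102 − 83 = 19.

19 blocks longer than the optimal tour.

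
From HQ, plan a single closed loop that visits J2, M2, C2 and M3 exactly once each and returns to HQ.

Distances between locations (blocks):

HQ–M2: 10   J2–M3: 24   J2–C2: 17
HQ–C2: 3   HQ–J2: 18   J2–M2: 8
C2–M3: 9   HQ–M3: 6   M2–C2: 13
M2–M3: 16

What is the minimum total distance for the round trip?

With 4 stops there are 4!/2 = 12 distinct round trips (a route and its reverse cost the same).
HQ-J2-M2-C2-M3-HQ: 18+8+13+9+6 = 54
HQ-J2-M2-M3-C2-HQ: 18+8+16+9+3 = 54
HQ-J2-C2-M2-M3-HQ: 18+17+13+16+6 = 70
HQ-J2-C2-M3-M2-HQ: 18+17+9+16+10 = 70
HQ-J2-M3-M2-C2-HQ: 18+24+16+13+3 = 74
HQ-J2-M3-C2-M2-HQ: 18+24+9+13+10 = 74
HQ-M2-J2-C2-M3-HQ: 10+8+17+9+6 = 50
HQ-M2-J2-M3-C2-HQ: 10+8+24+9+3 = 54
HQ-M2-C2-J2-M3-HQ: 10+13+17+24+6 = 70
HQ-M2-M3-J2-C2-HQ: 10+16+24+17+3 = 70
HQ-C2-J2-M2-M3-HQ: 3+17+8+16+6 = 50
HQ-C2-M2-J2-M3-HQ: 3+13+8+24+6 = 54
The minimum is 50.
One optimal route: HQ → M2 → J2 → C2 → M3 → HQ (or its reverse).

Minimum total distance: 50 blocks.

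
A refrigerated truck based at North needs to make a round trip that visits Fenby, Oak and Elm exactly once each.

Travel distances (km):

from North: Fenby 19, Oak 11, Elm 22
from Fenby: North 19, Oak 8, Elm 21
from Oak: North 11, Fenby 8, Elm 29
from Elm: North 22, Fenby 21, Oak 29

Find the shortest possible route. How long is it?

With 3 stops there are 3!/2 = 3 distinct round trips (a route and its reverse cost the same).
North→Fenby→Oak→Elm→North: 19+8+29+22 = 78
North→Fenby→Elm→Oak→North: 19+21+29+11 = 80
North→Oak→Fenby→Elm→North: 11+8+21+22 = 62
The minimum is 62.
One optimal route: North → Oak → Fenby → Elm → North (or its reverse).

62 km — the shortest possible round trip.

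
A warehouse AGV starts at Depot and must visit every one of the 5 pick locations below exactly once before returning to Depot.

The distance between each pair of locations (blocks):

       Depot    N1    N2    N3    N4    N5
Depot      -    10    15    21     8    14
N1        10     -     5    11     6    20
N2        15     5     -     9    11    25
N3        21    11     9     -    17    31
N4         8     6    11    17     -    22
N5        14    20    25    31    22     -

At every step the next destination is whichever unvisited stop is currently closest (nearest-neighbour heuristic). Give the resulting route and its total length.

Depot → [N4:8 / N1:10 / N5:14 / N2:15 / N3:21] → N4 (8)
N4 → [N1:6 / N2:11 / N3:17 / N5:22] → N1 (6)
N1 → [N2:5 / N3:11 / N5:20] → N2 (5)
N2 → [N3:9 / N5:25] → N3 (9)
N3 → [N5:31] → N5 (31)
Return N5→Depot: 14.
Total = 8 + 6 + 5 + 9 + 31 + 14 = 73.

73 blocks along Depot → N4 → N1 → N2 → N3 → N5 → Depot.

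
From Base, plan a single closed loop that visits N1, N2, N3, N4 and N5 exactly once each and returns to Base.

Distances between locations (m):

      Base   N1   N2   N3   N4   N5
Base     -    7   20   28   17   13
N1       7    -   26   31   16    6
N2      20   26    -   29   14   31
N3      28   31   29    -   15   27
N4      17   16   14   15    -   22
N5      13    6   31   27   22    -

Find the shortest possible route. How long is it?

Shortest round trip = 89 m.

Base → N1 → N2 → N3 → N4 → N5 → Base: 7+26+29+15+22+13 = 112
Base → N1 → N2 → N3 → N5 → N4 → Base: 7+26+29+27+22+17 = 128
Base → N1 → N2 → N4 → N3 → N5 → Base: 7+26+14+15+27+13 = 102
Base → N1 → N2 → N4 → N5 → N3 → Base: 7+26+14+22+27+28 = 124
Base → N1 → N2 → N5 → N3 → N4 → Base: 7+26+31+27+15+17 = 123
Base → N1 → N2 → N5 → N4 → N3 → Base: 7+26+31+22+15+28 = 129
Base → N1 → N3 → N2 → N4 → N5 → Base: 7+31+29+14+22+13 = 116
Base → N1 → N3 → N2 → N5 → N4 → Base: 7+31+29+31+22+17 = 137
Base → N1 → N3 → N4 → N2 → N5 → Base: 7+31+15+14+31+13 = 111
Base → N1 → N3 → N4 → N5 → N2 → Base: 7+31+15+22+31+20 = 126
Base → N1 → N3 → N5 → N2 → N4 → Base: 7+31+27+31+14+17 = 127
Base → N1 → N3 → N5 → N4 → N2 → Base: 7+31+27+22+14+20 = 121
Base → N1 → N4 → N2 → N3 → N5 → Base: 7+16+14+29+27+13 = 106
Base → N1 → N4 → N2 → N5 → N3 → Base: 7+16+14+31+27+28 = 123
… (46 more)
Base → N1 → N5 → N3 → N4 → N2 → Base: 7+6+27+15+14+20 = 89  ← best
The minimum is 89.
One optimal route: Base → N1 → N5 → N3 → N4 → N2 → Base (or its reverse).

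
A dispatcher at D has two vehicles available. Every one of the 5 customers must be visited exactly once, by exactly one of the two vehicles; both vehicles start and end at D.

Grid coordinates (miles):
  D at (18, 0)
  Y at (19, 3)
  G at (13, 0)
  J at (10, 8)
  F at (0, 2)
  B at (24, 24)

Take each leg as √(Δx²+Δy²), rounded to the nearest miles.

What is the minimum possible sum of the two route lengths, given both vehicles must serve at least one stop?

Try each way of splitting the stops between the two vehicles (each non-empty) and, for each split, find the best tour for each vehicle:
  {Y} + {G, J, F, B}: 6 + 76 = 82
  {G} + {Y, J, F, B}: 10 + 76 = 86
  {Y, G} + {J, F, B}: 15 + 76 = 91
  {J} + {Y, G, F, B}: 22 + 76 = 98
  {Y, J} + {G, F, B}: 24 + 76 = 100
  {G, J} + {Y, F, B}: 25 + 76 = 101
  … (15 splits in total)
Best: vehicle 1 D → Y → D = 6; vehicle 2 D → G → F → J → B → D = 76; combined 82.

Minimum combined distance: 82 miles.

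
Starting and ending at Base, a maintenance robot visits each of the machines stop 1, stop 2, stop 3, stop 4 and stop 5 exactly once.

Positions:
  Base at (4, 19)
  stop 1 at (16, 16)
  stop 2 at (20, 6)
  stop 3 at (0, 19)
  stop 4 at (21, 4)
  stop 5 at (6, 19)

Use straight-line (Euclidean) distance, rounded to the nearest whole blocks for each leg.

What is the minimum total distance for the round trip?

Minimum total distance: 55 blocks.

Base→stop 1→stop 2→stop 3→stop 4→stop 5→Base: 12+11+24+26+21+2 = 96
Base→stop 1→stop 2→stop 3→stop 5→stop 4→Base: 12+11+24+6+21+23 = 97
Base→stop 1→stop 2→stop 4→stop 3→stop 5→Base: 12+11+2+26+6+2 = 59
Base→stop 1→stop 2→stop 4→stop 5→stop 3→Base: 12+11+2+21+6+4 = 56
Base→stop 1→stop 2→stop 5→stop 3→stop 4→Base: 12+11+19+6+26+23 = 97
Base→stop 1→stop 2→stop 5→stop 4→stop 3→Base: 12+11+19+21+26+4 = 93
Base→stop 1→stop 3→stop 2→stop 4→stop 5→Base: 12+16+24+2+21+2 = 77
Base→stop 1→stop 3→stop 2→stop 5→stop 4→Base: 12+16+24+19+21+23 = 115
Base→stop 1→stop 3→stop 4→stop 2→stop 5→Base: 12+16+26+2+19+2 = 77
Base→stop 1→stop 3→stop 4→stop 5→stop 2→Base: 12+16+26+21+19+21 = 115
Base→stop 1→stop 3→stop 5→stop 2→stop 4→Base: 12+16+6+19+2+23 = 78
Base→stop 1→stop 3→stop 5→stop 4→stop 2→Base: 12+16+6+21+2+21 = 78
Base→stop 1→stop 4→stop 2→stop 3→stop 5→Base: 12+13+2+24+6+2 = 59
Base→stop 1→stop 4→stop 2→stop 5→stop 3→Base: 12+13+2+19+6+4 = 56
… (46 more)
Base→stop 3→stop 2→stop 4→stop 1→stop 5→Base: 4+24+2+13+10+2 = 55  ← best
The minimum is 55.
One optimal route: Base → stop 3 → stop 2 → stop 4 → stop 1 → stop 5 → Base (or its reverse).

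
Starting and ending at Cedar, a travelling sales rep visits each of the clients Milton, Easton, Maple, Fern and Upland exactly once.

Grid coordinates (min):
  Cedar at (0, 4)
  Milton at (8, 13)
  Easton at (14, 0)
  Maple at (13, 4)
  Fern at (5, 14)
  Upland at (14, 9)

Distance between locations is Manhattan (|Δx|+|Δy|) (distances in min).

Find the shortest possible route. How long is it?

56 min — the shortest possible round trip.

Cedar-Milton-Easton-Maple-Fern-Upland-Cedar: 17+19+5+18+14+19 = 92
Cedar-Milton-Easton-Maple-Upland-Fern-Cedar: 17+19+5+6+14+15 = 76
Cedar-Milton-Easton-Fern-Maple-Upland-Cedar: 17+19+23+18+6+19 = 102
Cedar-Milton-Easton-Fern-Upland-Maple-Cedar: 17+19+23+14+6+13 = 92
Cedar-Milton-Easton-Upland-Maple-Fern-Cedar: 17+19+9+6+18+15 = 84
Cedar-Milton-Easton-Upland-Fern-Maple-Cedar: 17+19+9+14+18+13 = 90
Cedar-Milton-Maple-Easton-Fern-Upland-Cedar: 17+14+5+23+14+19 = 92
Cedar-Milton-Maple-Easton-Upland-Fern-Cedar: 17+14+5+9+14+15 = 74
Cedar-Milton-Maple-Fern-Easton-Upland-Cedar: 17+14+18+23+9+19 = 100
Cedar-Milton-Maple-Fern-Upland-Easton-Cedar: 17+14+18+14+9+18 = 90
Cedar-Milton-Maple-Upland-Easton-Fern-Cedar: 17+14+6+9+23+15 = 84
Cedar-Milton-Maple-Upland-Fern-Easton-Cedar: 17+14+6+14+23+18 = 92
Cedar-Milton-Fern-Easton-Maple-Upland-Cedar: 17+4+23+5+6+19 = 74
Cedar-Milton-Fern-Easton-Upland-Maple-Cedar: 17+4+23+9+6+13 = 72
… (46 more)
Cedar-Maple-Easton-Upland-Milton-Fern-Cedar: 13+5+9+10+4+15 = 56  ← best
The minimum is 56.
One optimal route: Cedar → Maple → Easton → Upland → Milton → Fern → Cedar (or its reverse).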